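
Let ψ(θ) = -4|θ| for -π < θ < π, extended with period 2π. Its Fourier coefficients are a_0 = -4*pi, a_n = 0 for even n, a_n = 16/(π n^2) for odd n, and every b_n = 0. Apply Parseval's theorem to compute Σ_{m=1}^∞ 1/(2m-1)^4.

Parseval: a_0^2/2 + Σ a_n^2 = (1/π) ∫_{-π}^{π} ψ(θ)^2 dθ = 32*pi**2/3.
Subtract a_0^2/2 = 8*pi**2: Σ a_n^2 = 8*pi**2/3.
Only odd n contribute, with a_n^2 = 256/(π^2 n^4), so Σ_{m≥1} 1/(2m-1)^4 = π^2·(8*pi**2/3)/256 = pi**4/96.

pi**4/96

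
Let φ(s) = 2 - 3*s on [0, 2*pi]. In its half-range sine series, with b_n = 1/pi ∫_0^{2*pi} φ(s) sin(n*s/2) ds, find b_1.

-12 + 8/pi

b_1 = 1/pi ∫_0^{2*pi} (2 - 3*s) sin(s/2) ds.
Integrating by parts (boundary term plus one more integral), an antiderivative of (2 - 3*s) sin(s/2) is 6*s*cos(s/2) - 12*sin(s/2) - 4*cos(s/2); evaluating from 0 to 2*pi: ∫_{0}^{2*pi} (2 - 3*s) sin(s/2) ds = (4 - 12*pi) - (-4) = 8 - 12*pi.
Hence b_1 = (1/pi)·(8 - 12*pi) = -12 + 8/pi.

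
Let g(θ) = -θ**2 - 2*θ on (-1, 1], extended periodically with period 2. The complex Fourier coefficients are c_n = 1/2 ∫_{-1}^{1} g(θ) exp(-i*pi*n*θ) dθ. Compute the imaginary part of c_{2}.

Since g is real-valued, Im(c_{2}) = -1/2 ∫_{-1}^{1} g(θ) sin(2*pi*θ) dθ = -b_{2}/2.
Integrating by parts twice (tabular method), an antiderivative of (-θ**2 - 2*θ) sin(2*pi*θ) is θ**2*cos(2*pi*θ)/(2*pi) - θ*sin(2*pi*θ)/(2*pi**2) + θ*cos(2*pi*θ)/pi - sin(2*pi*θ)/(2*pi**2) - cos(2*pi*θ)/(4*pi**3); evaluating from -1 to 1: ∫_{-1}^{1} (-θ**2 - 2*θ) sin(2*pi*θ) dθ = ((-1 + 6*pi**2)/(4*pi**3)) - ((-2*pi**2 - 1)/(4*pi**3)) = 2/pi.
Hence Im(c_{2}) = (-1/2)·(2/pi) = -1/pi.

-1/pi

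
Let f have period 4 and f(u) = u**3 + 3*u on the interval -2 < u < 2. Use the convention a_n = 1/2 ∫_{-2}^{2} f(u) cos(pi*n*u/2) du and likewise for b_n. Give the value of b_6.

b_6 = 1/2 ∫_{-2}^{2} f(u) sin(3*pi*u) du.
f is odd and sin(3*pi*u) is odd, so the integrand is even and b_6 = ∫_0^{2} f(u) sin(3*pi*u) du.
Integrating by parts three times (tabular method), an antiderivative of (u**3 + 3*u) sin(3*pi*u) is -u**3*cos(3*pi*u)/(3*pi) + u**2*sin(3*pi*u)/(3*pi**2) - u*cos(3*pi*u)/pi + 2*u*cos(3*pi*u)/(9*pi**3) - 2*sin(3*pi*u)/(27*pi**4) + sin(3*pi*u)/(3*pi**2); evaluating from 0 to 2: ∫_{0}^{2} (u**3 + 3*u) sin(3*pi*u) du = (2*(2 - 21*pi**2)/(9*pi**3)) - (0) = 2*(2 - 21*pi**2)/(9*pi**3).
Hence b_6 = 2*(2 - 21*pi**2)/(9*pi**3).

2*(2 - 21*pi**2)/(9*pi**3)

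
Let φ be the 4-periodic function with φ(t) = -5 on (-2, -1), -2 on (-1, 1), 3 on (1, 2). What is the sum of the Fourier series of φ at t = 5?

t = 5 differs from t = 1 by 1 full period(s), and the series is 4-periodic.
At t = 1 the one-sided limits are φ(1^-) = -2 and φ(1^+) = 3.
By Dirichlet's theorem the series converges to their average, [(-2) + (3)]/2 = 1/2.

1/2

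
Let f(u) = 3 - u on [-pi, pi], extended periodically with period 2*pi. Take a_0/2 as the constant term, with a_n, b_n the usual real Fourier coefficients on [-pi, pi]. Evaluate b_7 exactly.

-2/7

b_7 = 1/pi ∫_{-pi}^{pi} f(u) sin(7*u) du.
Integrating by parts (boundary term plus one more integral), an antiderivative of (3 - u) sin(7*u) is u*cos(7*u)/7 - sin(7*u)/49 - 3*cos(7*u)/7; evaluating from -pi to pi: ∫_{-pi}^{pi} (3 - u) sin(7*u) du = (3/7 - pi/7) - (3/7 + pi/7) = -2*pi/7.
Hence b_7 = (1/pi)·(-2*pi/7) = -2/7.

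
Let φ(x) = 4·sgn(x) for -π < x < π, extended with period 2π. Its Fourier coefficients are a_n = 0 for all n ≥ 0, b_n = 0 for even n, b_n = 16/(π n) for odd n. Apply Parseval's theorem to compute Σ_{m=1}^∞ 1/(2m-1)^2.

Parseval: Σ b_n^2 = (1/π) ∫_{-π}^{π} φ(x)^2 dx = 32.
Only odd n contribute, with b_n^2 = 256/(π^2 n^2), so Σ_{m≥1} 1/(2m-1)^2 = π^2·(32)/256 = pi**2/8.

pi**2/8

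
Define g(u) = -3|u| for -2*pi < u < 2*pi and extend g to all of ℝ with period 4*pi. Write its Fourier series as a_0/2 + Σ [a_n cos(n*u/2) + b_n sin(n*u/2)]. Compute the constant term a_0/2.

-3*pi

a_0 = (1/(2*pi)) ∫_{-2*pi}^{2*pi} g(u) du = (1/(2*pi)) · (-12*pi**2) = -6*pi.
So the constant term a_0/2 = -3*pi.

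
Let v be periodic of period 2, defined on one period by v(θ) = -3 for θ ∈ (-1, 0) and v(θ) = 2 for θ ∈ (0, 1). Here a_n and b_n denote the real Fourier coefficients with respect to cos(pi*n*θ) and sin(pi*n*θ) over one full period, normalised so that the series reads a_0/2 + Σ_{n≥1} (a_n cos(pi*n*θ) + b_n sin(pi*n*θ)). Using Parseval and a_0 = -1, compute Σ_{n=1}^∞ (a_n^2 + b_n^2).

25/2

Parseval: a_0^2/2 + Σ_{n≥1} (a_n^2+b_n^2) = ∫_{-1}^{1} v(θ)^2 dθ = 13.
Subtract a_0^2/2 = 1/2: Σ (a_n^2+b_n^2) = 25/2.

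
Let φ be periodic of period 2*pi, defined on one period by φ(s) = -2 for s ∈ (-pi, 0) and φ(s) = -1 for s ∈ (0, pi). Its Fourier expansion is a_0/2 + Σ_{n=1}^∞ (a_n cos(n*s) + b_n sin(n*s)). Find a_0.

-3

a_0 = 1/pi ∫_{-pi}^{pi} φ(s) ds = 1/pi · (-3*pi) = -3.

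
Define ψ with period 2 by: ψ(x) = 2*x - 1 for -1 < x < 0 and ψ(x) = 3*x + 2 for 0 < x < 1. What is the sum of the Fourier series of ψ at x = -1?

At x = -1 the one-sided limits are ψ(-1^-) = 5 and ψ(-1^+) = -3.
By Dirichlet's theorem the series converges to their average, [(5) + (-3)]/2 = 1.

1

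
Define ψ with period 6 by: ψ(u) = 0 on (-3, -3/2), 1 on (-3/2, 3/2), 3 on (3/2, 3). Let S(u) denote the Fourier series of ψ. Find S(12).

u = 12 differs from u = 0 by 2 full period(s), and the series is 6-periodic.
ψ is continuous at u = 0 with value 1, so the series converges to 1 there.

1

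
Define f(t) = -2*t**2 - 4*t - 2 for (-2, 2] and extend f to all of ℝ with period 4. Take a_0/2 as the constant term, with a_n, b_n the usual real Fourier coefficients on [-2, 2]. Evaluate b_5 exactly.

b_5 = 1/2 ∫_{-2}^{2} f(t) sin(5*pi*t/2) dt.
Integrating by parts twice (tabular method), an antiderivative of (-2*t**2 - 4*t - 2) sin(5*pi*t/2) is 4*t**2*cos(5*pi*t/2)/(5*pi) - 16*t*sin(5*pi*t/2)/(25*pi**2) + 8*t*cos(5*pi*t/2)/(5*pi) - 16*sin(5*pi*t/2)/(25*pi**2) - 32*cos(5*pi*t/2)/(125*pi**3) + 4*cos(5*pi*t/2)/(5*pi); evaluating from -2 to 2: ∫_{-2}^{2} (-2*t**2 - 4*t - 2) sin(5*pi*t/2) dt = (4*(8 - 225*pi**2)/(125*pi**3)) - (4*(8 - 25*pi**2)/(125*pi**3)) = -32/(5*pi).
Hence b_5 = (1/2)·(-32/(5*pi)) = -16/(5*pi).

-16/(5*pi)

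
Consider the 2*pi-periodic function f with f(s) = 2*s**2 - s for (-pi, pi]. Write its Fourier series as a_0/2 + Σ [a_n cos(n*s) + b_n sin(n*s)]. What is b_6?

b_6 = 1/pi ∫_{-pi}^{pi} f(s) sin(6*s) ds.
Integrating by parts twice (tabular method), an antiderivative of (2*s**2 - s) sin(6*s) is -s**2*cos(6*s)/3 + s*sin(6*s)/9 + s*cos(6*s)/6 - sin(6*s)/36 + cos(6*s)/54; evaluating from -pi to pi: ∫_{-pi}^{pi} (2*s**2 - s) sin(6*s) ds = (-pi**2/3 + 1/54 + pi/6) - (-pi**2/3 - pi/6 + 1/54) = pi/3.
Hence b_6 = (1/pi)·(pi/3) = 1/3.

1/3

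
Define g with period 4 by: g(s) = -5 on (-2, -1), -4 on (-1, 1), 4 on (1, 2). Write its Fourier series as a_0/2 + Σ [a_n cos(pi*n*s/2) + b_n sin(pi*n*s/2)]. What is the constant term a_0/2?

-9/4

a_0 = 1/2 ∫_{-2}^{2} g(s) ds = 1/2 · (-9) = -9/2.
So the constant term a_0/2 = -9/4.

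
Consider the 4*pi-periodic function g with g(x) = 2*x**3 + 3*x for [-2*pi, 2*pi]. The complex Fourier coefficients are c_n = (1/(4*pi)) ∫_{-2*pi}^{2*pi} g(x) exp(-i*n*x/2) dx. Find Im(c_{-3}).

Since g is real-valued, Im(c_{-3}) = -(1/(4*pi)) ∫_{-2*pi}^{2*pi} g(x) sin(-3*x/2) dx = b_{3}/2.
g is odd and sin(-3*x/2) is odd, so the integrand is even: ∫_{-2*pi}^{2*pi} g(x) sin(-3*x/2) dx = 2∫_0^{2*pi} g(x) sin(-3*x/2) dx.
Integrating by parts three times (tabular method), an antiderivative of (2*x**3 + 3*x) sin(-3*x/2) is 4*x**3*cos(3*x/2)/3 - 8*x**2*sin(3*x/2)/3 - 14*x*cos(3*x/2)/9 + 28*sin(3*x/2)/27; evaluating from 0 to 2*pi: ∫_{0}^{2*pi} (2*x**3 + 3*x) sin(-3*x/2) dx = (4*pi*(7 - 24*pi**2)/9) - (0) = 4*pi*(7 - 24*pi**2)/9.
So ∫_{-2*pi}^{2*pi} g(x) sin(-3*x/2) dx = 8*pi*(7 - 24*pi**2)/9.
Hence Im(c_{-3}) = (-1/(4*pi))·(8*pi*(7 - 24*pi**2)/9) = -14/9 + 16*pi**2/3.

-14/9 + 16*pi**2/3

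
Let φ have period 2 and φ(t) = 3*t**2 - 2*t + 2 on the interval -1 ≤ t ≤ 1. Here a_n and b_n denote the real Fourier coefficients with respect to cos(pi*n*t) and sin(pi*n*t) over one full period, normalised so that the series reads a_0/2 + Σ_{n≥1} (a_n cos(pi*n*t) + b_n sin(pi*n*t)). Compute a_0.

a_0 = ∫_{-1}^{1} φ(t) dt = 6.

6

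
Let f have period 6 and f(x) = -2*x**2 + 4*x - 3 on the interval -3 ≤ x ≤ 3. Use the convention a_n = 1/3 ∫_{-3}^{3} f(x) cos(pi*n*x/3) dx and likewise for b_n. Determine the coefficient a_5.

72/(25*pi**2)

a_5 = 1/3 ∫_{-3}^{3} f(x) cos(5*pi*x/3) dx.
Integrating by parts twice (tabular method), an antiderivative of (-2*x**2 + 4*x - 3) cos(5*pi*x/3) is -6*x**2*sin(5*pi*x/3)/(5*pi) + 12*x*sin(5*pi*x/3)/(5*pi) - 36*x*cos(5*pi*x/3)/(25*pi**2) - 9*sin(5*pi*x/3)/(5*pi) + 108*sin(5*pi*x/3)/(125*pi**3) + 36*cos(5*pi*x/3)/(25*pi**2); evaluating from -3 to 3: ∫_{-3}^{3} (-2*x**2 + 4*x - 3) cos(5*pi*x/3) dx = (72/(25*pi**2)) - (-144/(25*pi**2)) = 216/(25*pi**2).
Hence a_5 = (1/3)·(216/(25*pi**2)) = 72/(25*pi**2).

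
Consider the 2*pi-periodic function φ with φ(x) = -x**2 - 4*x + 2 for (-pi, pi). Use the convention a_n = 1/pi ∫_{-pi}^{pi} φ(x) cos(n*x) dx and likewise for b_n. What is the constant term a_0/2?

2 - pi**2/3

a_0 = 1/pi ∫_{-pi}^{pi} φ(x) dx = 1/pi · (2*pi*(6 - pi**2)/3) = 4 - 2*pi**2/3.
So the constant term a_0/2 = 2 - pi**2/3.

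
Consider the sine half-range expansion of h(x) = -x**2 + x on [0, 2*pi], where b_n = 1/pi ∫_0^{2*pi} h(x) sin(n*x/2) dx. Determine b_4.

-1 + 2*pi

b_4 = 1/pi ∫_0^{2*pi} (-x**2 + x) sin(2*x) dx.
Integrating by parts twice (tabular method), an antiderivative of (-x**2 + x) sin(2*x) is x**2*cos(2*x)/2 - x*sin(2*x)/2 - x*cos(2*x)/2 + sin(2*x)/4 - cos(2*x)/4; evaluating from 0 to 2*pi: ∫_{0}^{2*pi} (-x**2 + x) sin(2*x) dx = (-pi - 1/4 + 2*pi**2) - (-1/4) = pi*(-1 + 2*pi).
Hence b_4 = (1/pi)·(pi*(-1 + 2*pi)) = -1 + 2*pi.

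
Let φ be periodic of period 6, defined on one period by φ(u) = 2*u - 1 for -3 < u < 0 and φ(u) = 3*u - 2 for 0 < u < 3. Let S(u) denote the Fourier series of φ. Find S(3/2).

5/2

φ is continuous at u = 3/2 with value 5/2, so the series converges to 5/2 there.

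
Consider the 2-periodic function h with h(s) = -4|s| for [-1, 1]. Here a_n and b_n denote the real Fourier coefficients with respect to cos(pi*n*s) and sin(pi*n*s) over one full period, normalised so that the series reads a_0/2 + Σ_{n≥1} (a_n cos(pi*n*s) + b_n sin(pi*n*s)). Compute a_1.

16/pi**2

a_1 = ∫_{-1}^{1} h(s) cos(pi*s) ds.
h is even and cos(pi*s) is even, so the integrand is even and a_1 = 2 ∫_0^{1} h(s) cos(pi*s) ds.
Integrating by parts (boundary term plus one more integral), an antiderivative of (-4*s) cos(pi*s) is -4*s*sin(pi*s)/pi - 4*cos(pi*s)/pi**2; evaluating from 0 to 1: ∫_{0}^{1} (-4*s) cos(pi*s) ds = (4/pi**2) - (-4/pi**2) = 8/pi**2.
Hence a_1 = 2·(8/pi**2) = 16/pi**2.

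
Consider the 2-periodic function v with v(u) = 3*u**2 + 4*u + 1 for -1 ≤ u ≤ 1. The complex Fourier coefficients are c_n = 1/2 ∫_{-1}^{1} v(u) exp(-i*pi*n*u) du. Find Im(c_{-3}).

Since v is real-valued, Im(c_{-3}) = -1/2 ∫_{-1}^{1} v(u) sin(-3*pi*u) du = b_{3}/2.
Integrating by parts twice (tabular method), an antiderivative of (3*u**2 + 4*u + 1) sin(-3*pi*u) is u**2*cos(3*pi*u)/pi - 2*u*sin(3*pi*u)/(3*pi**2) + 4*u*cos(3*pi*u)/(3*pi) - 4*sin(3*pi*u)/(9*pi**2) - 2*cos(3*pi*u)/(9*pi**3) + cos(3*pi*u)/(3*pi); evaluating from -1 to 1: ∫_{-1}^{1} (3*u**2 + 4*u + 1) sin(-3*pi*u) du = (2*(1 - 12*pi**2)/(9*pi**3)) - (2/(9*pi**3)) = -8/(3*pi).
Hence Im(c_{-3}) = (-1/2)·(-8/(3*pi)) = 4/(3*pi).

4/(3*pi)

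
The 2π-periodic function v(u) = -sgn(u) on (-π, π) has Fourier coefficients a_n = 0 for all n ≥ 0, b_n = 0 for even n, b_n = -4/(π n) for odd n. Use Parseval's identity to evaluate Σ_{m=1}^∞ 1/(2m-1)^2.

Parseval: Σ b_n^2 = (1/π) ∫_{-π}^{π} v(u)^2 du = 2.
Only odd n contribute, with b_n^2 = 16/(π^2 n^2), so Σ_{m≥1} 1/(2m-1)^2 = π^2·(2)/16 = pi**2/8.

pi**2/8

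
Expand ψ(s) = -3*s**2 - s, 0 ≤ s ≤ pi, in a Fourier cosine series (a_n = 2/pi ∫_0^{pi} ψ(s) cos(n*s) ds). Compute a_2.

-3

a_2 = 2/pi ∫_0^{pi} (-3*s**2 - s) cos(2*s) ds.
Integrating by parts twice (tabular method), an antiderivative of (-3*s**2 - s) cos(2*s) is -3*s**2*sin(2*s)/2 - s*sin(2*s)/2 - 3*s*cos(2*s)/2 + 3*sin(2*s)/4 - cos(2*s)/4; evaluating from 0 to pi: ∫_{0}^{pi} (-3*s**2 - s) cos(2*s) ds = (-3*pi/2 - 1/4) - (-1/4) = -3*pi/2.
Hence a_2 = (2/pi)·(-3*pi/2) = -3.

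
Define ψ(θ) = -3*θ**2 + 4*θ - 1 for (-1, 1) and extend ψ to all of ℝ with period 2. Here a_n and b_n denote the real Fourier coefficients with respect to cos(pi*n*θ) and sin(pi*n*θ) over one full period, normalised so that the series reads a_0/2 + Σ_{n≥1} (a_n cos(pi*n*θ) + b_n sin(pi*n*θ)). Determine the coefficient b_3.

8/(3*pi)

b_3 = ∫_{-1}^{1} ψ(θ) sin(3*pi*θ) dθ.
Integrating by parts twice (tabular method), an antiderivative of (-3*θ**2 + 4*θ - 1) sin(3*pi*θ) is θ**2*cos(3*pi*θ)/pi - 2*θ*sin(3*pi*θ)/(3*pi**2) - 4*θ*cos(3*pi*θ)/(3*pi) + 4*sin(3*pi*θ)/(9*pi**2) - 2*cos(3*pi*θ)/(9*pi**3) + cos(3*pi*θ)/(3*pi); evaluating from -1 to 1: ∫_{-1}^{1} (-3*θ**2 + 4*θ - 1) sin(3*pi*θ) dθ = (2/(9*pi**3)) - (2*(1 - 12*pi**2)/(9*pi**3)) = 8/(3*pi).
Hence b_3 = 8/(3*pi).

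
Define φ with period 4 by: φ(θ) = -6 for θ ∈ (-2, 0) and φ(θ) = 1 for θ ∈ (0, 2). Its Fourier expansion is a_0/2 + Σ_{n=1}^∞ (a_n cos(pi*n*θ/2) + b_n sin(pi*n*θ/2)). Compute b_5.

b_5 = 1/2 ∫_{-2}^{2} φ(θ) sin(5*pi*θ/2) dθ.
Split the integral at the breakpoints.
Directly, an antiderivative of (-6) sin(5*pi*θ/2) is 12*cos(5*pi*θ/2)/(5*pi); evaluating from -2 to 0: ∫_{-2}^{0} (-6) sin(5*pi*θ/2) dθ = (12/(5*pi)) - (-12/(5*pi)) = 24/(5*pi).
Directly, an antiderivative of (1) sin(5*pi*θ/2) is -2*cos(5*pi*θ/2)/(5*pi); evaluating from 0 to 2: ∫_{0}^{2} (1) sin(5*pi*θ/2) dθ = (2/(5*pi)) - (-2/(5*pi)) = 4/(5*pi).
Summing the pieces and multiplying by (1/2) gives b_5 = 14/(5*pi).

14/(5*pi)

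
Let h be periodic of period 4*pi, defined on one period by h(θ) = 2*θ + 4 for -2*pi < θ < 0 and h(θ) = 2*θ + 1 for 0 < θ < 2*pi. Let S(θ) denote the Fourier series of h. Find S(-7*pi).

θ = -7*pi differs from θ = pi by -2 full period(s), and the series is 4*pi-periodic.
h is continuous at θ = pi with value 1 + 2*pi, so the series converges to 1 + 2*pi there.

1 + 2*pi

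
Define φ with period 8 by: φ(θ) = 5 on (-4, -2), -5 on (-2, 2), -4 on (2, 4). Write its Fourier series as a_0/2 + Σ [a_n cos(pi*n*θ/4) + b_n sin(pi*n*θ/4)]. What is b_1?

b_1 = 1/4 ∫_{-4}^{4} φ(θ) sin(pi*θ/4) dθ.
Split the integral at the breakpoints.
Directly, an antiderivative of (5) sin(pi*θ/4) is -20*cos(pi*θ/4)/pi; evaluating from -4 to -2: ∫_{-4}^{-2} (5) sin(pi*θ/4) dθ = (0) - (20/pi) = -20/pi.
Directly, an antiderivative of (-5) sin(pi*θ/4) is 20*cos(pi*θ/4)/pi; evaluating from -2 to 2: ∫_{-2}^{2} (-5) sin(pi*θ/4) dθ = (0) - (0) = 0.
Directly, an antiderivative of (-4) sin(pi*θ/4) is 16*cos(pi*θ/4)/pi; evaluating from 2 to 4: ∫_{2}^{4} (-4) sin(pi*θ/4) dθ = (-16/pi) - (0) = -16/pi.
Summing the pieces and multiplying by (1/4) gives b_1 = -9/pi.

-9/pi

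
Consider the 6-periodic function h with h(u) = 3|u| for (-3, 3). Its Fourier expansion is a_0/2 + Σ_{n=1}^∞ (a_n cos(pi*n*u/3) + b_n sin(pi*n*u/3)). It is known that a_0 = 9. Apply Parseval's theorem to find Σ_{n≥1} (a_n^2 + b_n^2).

27/2

Parseval: a_0^2/2 + Σ_{n≥1} (a_n^2+b_n^2) = 1/3 ∫_{-3}^{3} h(u)^2 du = 54.
Subtract a_0^2/2 = 81/2: Σ (a_n^2+b_n^2) = 27/2.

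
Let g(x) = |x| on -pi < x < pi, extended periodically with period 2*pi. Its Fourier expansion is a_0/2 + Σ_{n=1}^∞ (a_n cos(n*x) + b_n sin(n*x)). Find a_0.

a_0 = 1/pi ∫_{-pi}^{pi} g(x) dx = 1/pi · (pi**2) = pi.

pi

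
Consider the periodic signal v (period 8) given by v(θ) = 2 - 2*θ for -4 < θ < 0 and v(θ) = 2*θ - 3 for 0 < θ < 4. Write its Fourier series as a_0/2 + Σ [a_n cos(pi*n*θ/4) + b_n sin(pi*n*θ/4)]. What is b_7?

-10/(7*pi)

b_7 = 1/4 ∫_{-4}^{4} v(θ) sin(7*pi*θ/4) dθ.
Split the integral at the breakpoints.
Integrating by parts (boundary term plus one more integral), an antiderivative of (2 - 2*θ) sin(7*pi*θ/4) is 8*θ*cos(7*pi*θ/4)/(7*pi) - 32*sin(7*pi*θ/4)/(49*pi**2) - 8*cos(7*pi*θ/4)/(7*pi); evaluating from -4 to 0: ∫_{-4}^{0} (2 - 2*θ) sin(7*pi*θ/4) dθ = (-8/(7*pi)) - (40/(7*pi)) = -48/(7*pi).
Integrating by parts (boundary term plus one more integral), an antiderivative of (2*θ - 3) sin(7*pi*θ/4) is -8*θ*cos(7*pi*θ/4)/(7*pi) + 32*sin(7*pi*θ/4)/(49*pi**2) + 12*cos(7*pi*θ/4)/(7*pi); evaluating from 0 to 4: ∫_{0}^{4} (2*θ - 3) sin(7*pi*θ/4) dθ = (20/(7*pi)) - (12/(7*pi)) = 8/(7*pi).
Summing the pieces and multiplying by (1/4) gives b_7 = -10/(7*pi).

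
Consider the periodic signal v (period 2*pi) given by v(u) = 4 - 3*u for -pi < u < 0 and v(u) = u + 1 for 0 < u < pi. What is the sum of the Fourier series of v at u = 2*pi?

5/2

u = 2*pi differs from u = 0 by 1 full period(s), and the series is 2*pi-periodic.
At u = 0 the one-sided limits are v(0^-) = 4 and v(0^+) = 1.
By Dirichlet's theorem the series converges to their average, [(4) + (1)]/2 = 5/2.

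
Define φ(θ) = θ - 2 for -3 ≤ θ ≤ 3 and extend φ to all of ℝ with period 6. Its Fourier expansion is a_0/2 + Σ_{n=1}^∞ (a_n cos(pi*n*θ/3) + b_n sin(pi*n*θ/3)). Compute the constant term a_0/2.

a_0 = 1/3 ∫_{-3}^{3} φ(θ) dθ = 1/3 · (-12) = -4.
So the constant term a_0/2 = -2.

-2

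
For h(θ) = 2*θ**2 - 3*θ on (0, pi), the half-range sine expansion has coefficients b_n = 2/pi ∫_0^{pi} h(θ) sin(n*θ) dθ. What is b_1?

b_1 = 2/pi ∫_0^{pi} (2*θ**2 - 3*θ) sin(θ) dθ.
Integrating by parts twice (tabular method), an antiderivative of (2*θ**2 - 3*θ) sin(θ) is -2*θ**2*cos(θ) + 4*θ*sin(θ) + 3*θ*cos(θ) - 3*sin(θ) + 4*cos(θ); evaluating from 0 to pi: ∫_{0}^{pi} (2*θ**2 - 3*θ) sin(θ) dθ = (-3*pi - 4 + 2*pi**2) - (4) = -3*pi - 8 + 2*pi**2.
Hence b_1 = (2/pi)·(-3*pi - 8 + 2*pi**2) = -6 - 16/pi + 4*pi.

-6 - 16/pi + 4*pi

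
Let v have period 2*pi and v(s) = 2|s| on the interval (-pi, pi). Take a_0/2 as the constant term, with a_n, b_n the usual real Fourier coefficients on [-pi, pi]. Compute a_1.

-8/pi

a_1 = 1/pi ∫_{-pi}^{pi} v(s) cos(s) ds.
v is even and cos(s) is even, so the integrand is even and a_1 = 2/pi ∫_0^{pi} v(s) cos(s) ds.
Integrating by parts (boundary term plus one more integral), an antiderivative of (2*s) cos(s) is 2*s*sin(s) + 2*cos(s); evaluating from 0 to pi: ∫_{0}^{pi} (2*s) cos(s) ds = (-2) - (2) = -4.
Hence a_1 = (2/pi)·(-4) = -8/pi.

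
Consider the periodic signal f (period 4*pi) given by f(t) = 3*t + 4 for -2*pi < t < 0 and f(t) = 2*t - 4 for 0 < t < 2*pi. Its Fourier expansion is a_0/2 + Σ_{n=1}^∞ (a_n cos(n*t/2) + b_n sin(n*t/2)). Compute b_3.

b_3 = (1/(2*pi)) ∫_{-2*pi}^{2*pi} f(t) sin(3*t/2) dt.
Split the integral at the breakpoints.
Integrating by parts (boundary term plus one more integral), an antiderivative of (3*t + 4) sin(3*t/2) is -2*t*cos(3*t/2) + 4*sin(3*t/2)/3 - 8*cos(3*t/2)/3; evaluating from -2*pi to 0: ∫_{-2*pi}^{0} (3*t + 4) sin(3*t/2) dt = (-8/3) - (8/3 - 4*pi) = -16/3 + 4*pi.
Integrating by parts (boundary term plus one more integral), an antiderivative of (2*t - 4) sin(3*t/2) is -4*t*cos(3*t/2)/3 + 8*sin(3*t/2)/9 + 8*cos(3*t/2)/3; evaluating from 0 to 2*pi: ∫_{0}^{2*pi} (2*t - 4) sin(3*t/2) dt = (-8/3 + 8*pi/3) - (8/3) = -16/3 + 8*pi/3.
Summing the pieces and multiplying by (1/(2*pi)) gives b_3 = 2*(-8 + 5*pi)/(3*pi).

2*(-8 + 5*pi)/(3*pi)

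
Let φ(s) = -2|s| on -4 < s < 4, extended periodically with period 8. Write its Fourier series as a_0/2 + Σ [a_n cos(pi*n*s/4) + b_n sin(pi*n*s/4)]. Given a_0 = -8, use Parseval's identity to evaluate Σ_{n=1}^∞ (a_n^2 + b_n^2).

32/3

Parseval: a_0^2/2 + Σ_{n≥1} (a_n^2+b_n^2) = 1/4 ∫_{-4}^{4} φ(s)^2 ds = 128/3.
Subtract a_0^2/2 = 32: Σ (a_n^2+b_n^2) = 32/3.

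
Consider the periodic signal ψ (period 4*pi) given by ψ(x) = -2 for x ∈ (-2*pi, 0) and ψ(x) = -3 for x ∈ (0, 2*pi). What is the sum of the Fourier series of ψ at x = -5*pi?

-2

x = -5*pi differs from x = -pi by -1 full period(s), and the series is 4*pi-periodic.
ψ is continuous at x = -pi with value -2, so the series converges to -2 there.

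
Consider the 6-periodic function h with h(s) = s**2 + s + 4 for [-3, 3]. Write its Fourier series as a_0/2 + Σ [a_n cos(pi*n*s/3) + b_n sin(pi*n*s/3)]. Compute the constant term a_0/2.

a_0 = 1/3 ∫_{-3}^{3} h(s) ds = 1/3 · (42) = 14.
So the constant term a_0/2 = 7.

7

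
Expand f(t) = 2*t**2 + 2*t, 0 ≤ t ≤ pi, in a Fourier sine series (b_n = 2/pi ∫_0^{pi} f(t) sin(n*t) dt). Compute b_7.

b_7 = 2/pi ∫_0^{pi} (2*t**2 + 2*t) sin(7*t) dt.
Integrating by parts twice (tabular method), an antiderivative of (2*t**2 + 2*t) sin(7*t) is -2*t**2*cos(7*t)/7 + 4*t*sin(7*t)/49 - 2*t*cos(7*t)/7 + 2*sin(7*t)/49 + 4*cos(7*t)/343; evaluating from 0 to pi: ∫_{0}^{pi} (2*t**2 + 2*t) sin(7*t) dt = (-4/343 + 2*pi/7 + 2*pi**2/7) - (4/343) = -8/343 + 2*pi/7 + 2*pi**2/7.
Hence b_7 = (2/pi)·(-8/343 + 2*pi/7 + 2*pi**2/7) = 4*(-4 + 49*pi + 49*pi**2)/(343*pi).

4*(-4 + 49*pi + 49*pi**2)/(343*pi)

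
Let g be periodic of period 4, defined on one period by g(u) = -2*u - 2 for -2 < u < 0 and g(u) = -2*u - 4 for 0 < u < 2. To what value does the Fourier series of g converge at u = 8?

u = 8 differs from u = 0 by 2 full period(s), and the series is 4-periodic.
At u = 0 the one-sided limits are g(0^-) = -2 and g(0^+) = -4.
By Dirichlet's theorem the series converges to their average, [(-2) + (-4)]/2 = -3.

-3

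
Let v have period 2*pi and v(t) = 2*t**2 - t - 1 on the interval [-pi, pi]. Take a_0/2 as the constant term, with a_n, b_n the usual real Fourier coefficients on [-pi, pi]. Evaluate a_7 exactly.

a_7 = 1/pi ∫_{-pi}^{pi} v(t) cos(7*t) dt.
Integrating by parts twice (tabular method), an antiderivative of (2*t**2 - t - 1) cos(7*t) is 2*t**2*sin(7*t)/7 - t*sin(7*t)/7 + 4*t*cos(7*t)/49 - 53*sin(7*t)/343 - cos(7*t)/49; evaluating from -pi to pi: ∫_{-pi}^{pi} (2*t**2 - t - 1) cos(7*t) dt = (1/49 - 4*pi/49) - (1/49 + 4*pi/49) = -8*pi/49.
Hence a_7 = (1/pi)·(-8*pi/49) = -8/49.

-8/49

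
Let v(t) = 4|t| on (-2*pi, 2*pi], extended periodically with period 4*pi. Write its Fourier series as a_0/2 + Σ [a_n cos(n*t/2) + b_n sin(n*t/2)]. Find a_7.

a_7 = (1/(2*pi)) ∫_{-2*pi}^{2*pi} v(t) cos(7*t/2) dt.
v is even and cos(7*t/2) is even, so the integrand is even and a_7 = 1/pi ∫_0^{2*pi} v(t) cos(7*t/2) dt.
Integrating by parts (boundary term plus one more integral), an antiderivative of (4*t) cos(7*t/2) is 8*t*sin(7*t/2)/7 + 16*cos(7*t/2)/49; evaluating from 0 to 2*pi: ∫_{0}^{2*pi} (4*t) cos(7*t/2) dt = (-16/49) - (16/49) = -32/49.
Hence a_7 = (1/pi)·(-32/49) = -32/(49*pi).

-32/(49*pi)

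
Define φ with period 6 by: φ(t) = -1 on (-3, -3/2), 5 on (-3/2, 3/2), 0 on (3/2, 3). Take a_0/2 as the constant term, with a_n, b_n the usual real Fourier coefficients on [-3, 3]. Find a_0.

a_0 = 1/3 ∫_{-3}^{3} φ(t) dt = 1/3 · (27/2) = 9/2.

9/2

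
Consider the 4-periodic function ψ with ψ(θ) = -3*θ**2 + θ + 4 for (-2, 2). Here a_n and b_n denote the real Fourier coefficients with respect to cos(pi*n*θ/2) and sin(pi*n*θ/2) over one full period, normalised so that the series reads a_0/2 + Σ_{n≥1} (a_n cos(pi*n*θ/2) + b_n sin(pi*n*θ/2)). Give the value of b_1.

b_1 = 1/2 ∫_{-2}^{2} ψ(θ) sin(pi*θ/2) dθ.
Integrating by parts twice (tabular method), an antiderivative of (-3*θ**2 + θ + 4) sin(pi*θ/2) is 6*θ**2*cos(pi*θ/2)/pi - 24*θ*sin(pi*θ/2)/pi**2 - 2*θ*cos(pi*θ/2)/pi + 4*sin(pi*θ/2)/pi**2 - 8*cos(pi*θ/2)/pi - 48*cos(pi*θ/2)/pi**3; evaluating from -2 to 2: ∫_{-2}^{2} (-3*θ**2 + θ + 4) sin(pi*θ/2) dθ = (-12/pi + 48/pi**3) - (-20/pi + 48/pi**3) = 8/pi.
Hence b_1 = (1/2)·(8/pi) = 4/pi.

4/pi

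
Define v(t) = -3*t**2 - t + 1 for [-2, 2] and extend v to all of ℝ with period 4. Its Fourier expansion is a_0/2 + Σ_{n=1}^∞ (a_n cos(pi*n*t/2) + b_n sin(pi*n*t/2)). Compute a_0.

a_0 = 1/2 ∫_{-2}^{2} v(t) dt = 1/2 · (-12) = -6.

-6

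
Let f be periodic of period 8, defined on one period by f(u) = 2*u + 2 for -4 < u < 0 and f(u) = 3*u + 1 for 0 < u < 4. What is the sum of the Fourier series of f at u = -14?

7

u = -14 differs from u = 2 by -2 full period(s), and the series is 8-periodic.
f is continuous at u = 2 with value 7, so the series converges to 7 there.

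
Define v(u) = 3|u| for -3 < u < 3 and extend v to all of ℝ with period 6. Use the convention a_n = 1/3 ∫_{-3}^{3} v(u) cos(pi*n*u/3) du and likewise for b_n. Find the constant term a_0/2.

a_0 = 1/3 ∫_{-3}^{3} v(u) du = 1/3 · (27) = 9.
So the constant term a_0/2 = 9/2.

9/2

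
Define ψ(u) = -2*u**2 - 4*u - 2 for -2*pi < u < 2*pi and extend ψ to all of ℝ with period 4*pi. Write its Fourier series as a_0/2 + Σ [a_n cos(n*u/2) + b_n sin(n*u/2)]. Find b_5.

-16/5

b_5 = (1/(2*pi)) ∫_{-2*pi}^{2*pi} ψ(u) sin(5*u/2) du.
Integrating by parts twice (tabular method), an antiderivative of (-2*u**2 - 4*u - 2) sin(5*u/2) is 4*u**2*cos(5*u/2)/5 - 16*u*sin(5*u/2)/25 + 8*u*cos(5*u/2)/5 - 16*sin(5*u/2)/25 + 68*cos(5*u/2)/125; evaluating from -2*pi to 2*pi: ∫_{-2*pi}^{2*pi} (-2*u**2 - 4*u - 2) sin(5*u/2) du = (-16*pi**2/5 - 16*pi/5 - 68/125) - (-16*pi**2/5 - 68/125 + 16*pi/5) = -32*pi/5.
Hence b_5 = (1/(2*pi))·(-32*pi/5) = -16/5.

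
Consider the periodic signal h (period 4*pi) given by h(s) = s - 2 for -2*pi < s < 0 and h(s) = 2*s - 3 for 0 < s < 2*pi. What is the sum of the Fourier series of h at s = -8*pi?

s = -8*pi differs from s = 0 by -2 full period(s), and the series is 4*pi-periodic.
At s = 0 the one-sided limits are h(0^-) = -2 and h(0^+) = -3.
By Dirichlet's theorem the series converges to their average, [(-2) + (-3)]/2 = -5/2.

-5/2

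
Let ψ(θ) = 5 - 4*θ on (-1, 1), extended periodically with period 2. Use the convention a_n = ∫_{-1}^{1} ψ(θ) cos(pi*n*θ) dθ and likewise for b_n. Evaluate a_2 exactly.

a_2 = ∫_{-1}^{1} ψ(θ) cos(2*pi*θ) dθ.
Integrating by parts (boundary term plus one more integral), an antiderivative of (5 - 4*θ) cos(2*pi*θ) is -2*θ*sin(2*pi*θ)/pi + 5*sin(2*pi*θ)/(2*pi) - cos(2*pi*θ)/pi**2; evaluating from -1 to 1: ∫_{-1}^{1} (5 - 4*θ) cos(2*pi*θ) dθ = (-1/pi**2) - (-1/pi**2) = 0.
Hence a_2 = 0.

0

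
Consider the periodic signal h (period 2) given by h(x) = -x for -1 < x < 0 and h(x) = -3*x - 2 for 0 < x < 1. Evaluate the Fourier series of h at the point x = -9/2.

x = -9/2 differs from x = -1/2 by -2 full period(s), and the series is 2-periodic.
h is continuous at x = -1/2 with value 1/2, so the series converges to 1/2 there.

1/2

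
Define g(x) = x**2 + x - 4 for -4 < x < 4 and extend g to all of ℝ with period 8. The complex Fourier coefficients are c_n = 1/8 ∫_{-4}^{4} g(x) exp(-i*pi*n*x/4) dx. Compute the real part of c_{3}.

Since g is real-valued, Re(c_{3}) = 1/8 ∫_{-4}^{4} g(x) cos(3*pi*x/4) dx = a_{3}/2.
Integrating by parts twice (tabular method), an antiderivative of (x**2 + x - 4) cos(3*pi*x/4) is 4*x**2*sin(3*pi*x/4)/(3*pi) + 4*x*sin(3*pi*x/4)/(3*pi) + 32*x*cos(3*pi*x/4)/(9*pi**2) - 16*sin(3*pi*x/4)/(3*pi) - 128*sin(3*pi*x/4)/(27*pi**3) + 16*cos(3*pi*x/4)/(9*pi**2); evaluating from -4 to 4: ∫_{-4}^{4} (x**2 + x - 4) cos(3*pi*x/4) dx = (-16/pi**2) - (112/(9*pi**2)) = -256/(9*pi**2).
Hence Re(c_{3}) = (1/8)·(-256/(9*pi**2)) = -32/(9*pi**2).

-32/(9*pi**2)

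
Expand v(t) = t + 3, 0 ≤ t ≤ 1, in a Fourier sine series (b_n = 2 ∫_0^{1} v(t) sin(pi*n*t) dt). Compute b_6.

b_6 = 2 ∫_0^{1} (t + 3) sin(6*pi*t) dt.
Integrating by parts (boundary term plus one more integral), an antiderivative of (t + 3) sin(6*pi*t) is -t*cos(6*pi*t)/(6*pi) + sin(6*pi*t)/(36*pi**2) - cos(6*pi*t)/(2*pi); evaluating from 0 to 1: ∫_{0}^{1} (t + 3) sin(6*pi*t) dt = (-2/(3*pi)) - (-1/(2*pi)) = -1/(6*pi).
Hence b_6 = 2·(-1/(6*pi)) = -1/(3*pi).

-1/(3*pi)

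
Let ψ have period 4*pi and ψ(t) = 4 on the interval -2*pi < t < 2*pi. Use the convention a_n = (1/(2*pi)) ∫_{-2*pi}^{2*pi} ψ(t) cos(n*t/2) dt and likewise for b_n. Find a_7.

0

a_7 = (1/(2*pi)) ∫_{-2*pi}^{2*pi} ψ(t) cos(7*t/2) dt.
ψ is even and cos(7*t/2) is even, so the integrand is even and a_7 = 1/pi ∫_0^{2*pi} ψ(t) cos(7*t/2) dt.
Directly, an antiderivative of (4) cos(7*t/2) is 8*sin(7*t/2)/7; evaluating from 0 to 2*pi: ∫_{0}^{2*pi} (4) cos(7*t/2) dt = (0) - (0) = 0.
Hence a_7 = (1/pi)·(0) = 0.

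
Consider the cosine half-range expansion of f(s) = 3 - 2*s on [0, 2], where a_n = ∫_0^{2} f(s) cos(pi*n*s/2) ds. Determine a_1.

16/pi**2

a_1 = ∫_0^{2} (3 - 2*s) cos(pi*s/2) ds.
Integrating by parts (boundary term plus one more integral), an antiderivative of (3 - 2*s) cos(pi*s/2) is -4*s*sin(pi*s/2)/pi + 6*sin(pi*s/2)/pi - 8*cos(pi*s/2)/pi**2; evaluating from 0 to 2: ∫_{0}^{2} (3 - 2*s) cos(pi*s/2) ds = (8/pi**2) - (-8/pi**2) = 16/pi**2.
Hence a_1 = 16/pi**2.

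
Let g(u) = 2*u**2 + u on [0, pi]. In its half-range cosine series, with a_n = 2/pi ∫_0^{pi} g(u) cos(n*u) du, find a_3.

a_3 = 2/pi ∫_0^{pi} (2*u**2 + u) cos(3*u) du.
Integrating by parts twice (tabular method), an antiderivative of (2*u**2 + u) cos(3*u) is 2*u**2*sin(3*u)/3 + u*sin(3*u)/3 + 4*u*cos(3*u)/9 - 4*sin(3*u)/27 + cos(3*u)/9; evaluating from 0 to pi: ∫_{0}^{pi} (2*u**2 + u) cos(3*u) du = (-4*pi/9 - 1/9) - (1/9) = -4*pi/9 - 2/9.
Hence a_3 = (2/pi)·(-4*pi/9 - 2/9) = 4*(-2*pi - 1)/(9*pi).

4*(-2*pi - 1)/(9*pi)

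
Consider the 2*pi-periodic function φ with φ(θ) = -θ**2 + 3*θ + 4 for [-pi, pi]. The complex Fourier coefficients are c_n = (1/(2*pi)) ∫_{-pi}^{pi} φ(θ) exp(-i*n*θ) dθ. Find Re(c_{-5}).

Since φ is real-valued, Re(c_{-5}) = (1/(2*pi)) ∫_{-pi}^{pi} φ(θ) cos(-5*θ) dθ = a_{5}/2.
Integrating by parts twice (tabular method), an antiderivative of (-θ**2 + 3*θ + 4) cos(-5*θ) is -θ**2*sin(5*θ)/5 + 3*θ*sin(5*θ)/5 - 2*θ*cos(5*θ)/25 + 102*sin(5*θ)/125 + 3*cos(5*θ)/25; evaluating from -pi to pi: ∫_{-pi}^{pi} (-θ**2 + 3*θ + 4) cos(-5*θ) dθ = (-3/25 + 2*pi/25) - (-2*pi/25 - 3/25) = 4*pi/25.
Hence Re(c_{-5}) = (1/(2*pi))·(4*pi/25) = 2/25.

2/25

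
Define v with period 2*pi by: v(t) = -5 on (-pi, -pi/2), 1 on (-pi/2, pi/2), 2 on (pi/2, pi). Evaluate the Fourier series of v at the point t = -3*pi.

-3/2

t = -3*pi differs from t = -pi by -1 full period(s), and the series is 2*pi-periodic.
At t = -pi the one-sided limits are v(-pi^-) = 2 and v(-pi^+) = -5.
By Dirichlet's theorem the series converges to their average, [(2) + (-5)]/2 = -3/2.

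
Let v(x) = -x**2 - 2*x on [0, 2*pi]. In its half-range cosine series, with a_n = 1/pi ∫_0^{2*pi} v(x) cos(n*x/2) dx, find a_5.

16*(1 + pi)/(25*pi)

a_5 = 1/pi ∫_0^{2*pi} (-x**2 - 2*x) cos(5*x/2) dx.
Integrating by parts twice (tabular method), an antiderivative of (-x**2 - 2*x) cos(5*x/2) is -2*x**2*sin(5*x/2)/5 - 4*x*sin(5*x/2)/5 - 8*x*cos(5*x/2)/25 + 16*sin(5*x/2)/125 - 8*cos(5*x/2)/25; evaluating from 0 to 2*pi: ∫_{0}^{2*pi} (-x**2 - 2*x) cos(5*x/2) dx = (8/25 + 16*pi/25) - (-8/25) = 16/25 + 16*pi/25.
Hence a_5 = (1/pi)·(16/25 + 16*pi/25) = 16*(1 + pi)/(25*pi).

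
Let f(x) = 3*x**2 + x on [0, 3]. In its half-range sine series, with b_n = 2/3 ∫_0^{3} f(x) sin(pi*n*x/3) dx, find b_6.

-10/pi

b_6 = 2/3 ∫_0^{3} (3*x**2 + x) sin(2*pi*x) dx.
Integrating by parts twice (tabular method), an antiderivative of (3*x**2 + x) sin(2*pi*x) is -3*x**2*cos(2*pi*x)/(2*pi) + 3*x*sin(2*pi*x)/(2*pi**2) - x*cos(2*pi*x)/(2*pi) + sin(2*pi*x)/(4*pi**2) + 3*cos(2*pi*x)/(4*pi**3); evaluating from 0 to 3: ∫_{0}^{3} (3*x**2 + x) sin(2*pi*x) dx = (-15/pi + 3/(4*pi**3)) - (3/(4*pi**3)) = -15/pi.
Hence b_6 = (2/3)·(-15/pi) = -10/pi.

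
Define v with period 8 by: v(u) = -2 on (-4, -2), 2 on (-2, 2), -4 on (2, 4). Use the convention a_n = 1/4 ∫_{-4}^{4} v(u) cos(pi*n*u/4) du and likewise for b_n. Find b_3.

-2/(3*pi)

b_3 = 1/4 ∫_{-4}^{4} v(u) sin(3*pi*u/4) du.
Split the integral at the breakpoints.
Directly, an antiderivative of (-2) sin(3*pi*u/4) is 8*cos(3*pi*u/4)/(3*pi); evaluating from -4 to -2: ∫_{-4}^{-2} (-2) sin(3*pi*u/4) du = (0) - (-8/(3*pi)) = 8/(3*pi).
Directly, an antiderivative of (2) sin(3*pi*u/4) is -8*cos(3*pi*u/4)/(3*pi); evaluating from -2 to 2: ∫_{-2}^{2} (2) sin(3*pi*u/4) du = (0) - (0) = 0.
Directly, an antiderivative of (-4) sin(3*pi*u/4) is 16*cos(3*pi*u/4)/(3*pi); evaluating from 2 to 4: ∫_{2}^{4} (-4) sin(3*pi*u/4) du = (-16/(3*pi)) - (0) = -16/(3*pi).
Summing the pieces and multiplying by (1/4) gives b_3 = -2/(3*pi).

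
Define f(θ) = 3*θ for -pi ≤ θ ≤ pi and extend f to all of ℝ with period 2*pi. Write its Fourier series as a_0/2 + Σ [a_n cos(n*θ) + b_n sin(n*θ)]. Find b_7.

b_7 = 1/pi ∫_{-pi}^{pi} f(θ) sin(7*θ) dθ.
f is odd and sin(7*θ) is odd, so the integrand is even and b_7 = 2/pi ∫_0^{pi} f(θ) sin(7*θ) dθ.
Integrating by parts (boundary term plus one more integral), an antiderivative of (3*θ) sin(7*θ) is -3*θ*cos(7*θ)/7 + 3*sin(7*θ)/49; evaluating from 0 to pi: ∫_{0}^{pi} (3*θ) sin(7*θ) dθ = (3*pi/7) - (0) = 3*pi/7.
Hence b_7 = (2/pi)·(3*pi/7) = 6/7.

6/7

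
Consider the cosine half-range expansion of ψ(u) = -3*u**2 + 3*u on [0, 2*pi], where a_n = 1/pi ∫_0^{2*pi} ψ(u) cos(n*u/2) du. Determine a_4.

a_4 = 1/pi ∫_0^{2*pi} (-3*u**2 + 3*u) cos(2*u) du.
Integrating by parts twice (tabular method), an antiderivative of (-3*u**2 + 3*u) cos(2*u) is -3*u**2*sin(2*u)/2 + 3*u*sin(2*u)/2 - 3*u*cos(2*u)/2 + 3*sin(2*u)/4 + 3*cos(2*u)/4; evaluating from 0 to 2*pi: ∫_{0}^{2*pi} (-3*u**2 + 3*u) cos(2*u) du = (3/4 - 3*pi) - (3/4) = -3*pi.
Hence a_4 = (1/pi)·(-3*pi) = -3.

-3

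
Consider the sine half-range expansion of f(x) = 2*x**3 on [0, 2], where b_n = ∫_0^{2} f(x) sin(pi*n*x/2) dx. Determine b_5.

32*(-6 + 25*pi**2)/(125*pi**3)

b_5 = ∫_0^{2} (2*x**3) sin(5*pi*x/2) dx.
Integrating by parts three times (tabular method), an antiderivative of (2*x**3) sin(5*pi*x/2) is -4*x**3*cos(5*pi*x/2)/(5*pi) + 24*x**2*sin(5*pi*x/2)/(25*pi**2) + 96*x*cos(5*pi*x/2)/(125*pi**3) - 192*sin(5*pi*x/2)/(625*pi**4); evaluating from 0 to 2: ∫_{0}^{2} (2*x**3) sin(5*pi*x/2) dx = (32*(-6 + 25*pi**2)/(125*pi**3)) - (0) = 32*(-6 + 25*pi**2)/(125*pi**3).
Hence b_5 = 32*(-6 + 25*pi**2)/(125*pi**3).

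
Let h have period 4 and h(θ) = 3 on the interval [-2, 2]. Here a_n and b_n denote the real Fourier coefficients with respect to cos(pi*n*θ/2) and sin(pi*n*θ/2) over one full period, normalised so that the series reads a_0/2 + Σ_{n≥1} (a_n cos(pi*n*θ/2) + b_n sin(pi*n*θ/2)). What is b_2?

b_2 = 1/2 ∫_{-2}^{2} h(θ) sin(pi*θ) dθ.
h is even and sin(pi*θ) is odd, so the integrand is odd over a symmetric interval and the integral vanishes.

0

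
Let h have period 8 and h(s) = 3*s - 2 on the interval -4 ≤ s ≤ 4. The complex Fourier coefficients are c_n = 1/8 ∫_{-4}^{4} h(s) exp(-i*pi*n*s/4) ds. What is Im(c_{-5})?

Since h is real-valued, Im(c_{-5}) = -1/8 ∫_{-4}^{4} h(s) sin(-5*pi*s/4) ds = b_{5}/2.
Integrating by parts (boundary term plus one more integral), an antiderivative of (3*s - 2) sin(-5*pi*s/4) is 12*s*cos(5*pi*s/4)/(5*pi) - 48*sin(5*pi*s/4)/(25*pi**2) - 8*cos(5*pi*s/4)/(5*pi); evaluating from -4 to 4: ∫_{-4}^{4} (3*s - 2) sin(-5*pi*s/4) ds = (-8/pi) - (56/(5*pi)) = -96/(5*pi).
Hence Im(c_{-5}) = (-1/8)·(-96/(5*pi)) = 12/(5*pi).

12/(5*pi)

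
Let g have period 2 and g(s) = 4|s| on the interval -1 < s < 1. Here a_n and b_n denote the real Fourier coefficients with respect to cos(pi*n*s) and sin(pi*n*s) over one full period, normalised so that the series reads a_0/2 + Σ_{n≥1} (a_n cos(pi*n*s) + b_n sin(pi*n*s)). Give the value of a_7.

-16/(49*pi**2)

a_7 = ∫_{-1}^{1} g(s) cos(7*pi*s) ds.
g is even and cos(7*pi*s) is even, so the integrand is even and a_7 = 2 ∫_0^{1} g(s) cos(7*pi*s) ds.
Integrating by parts (boundary term plus one more integral), an antiderivative of (4*s) cos(7*pi*s) is 4*s*sin(7*pi*s)/(7*pi) + 4*cos(7*pi*s)/(49*pi**2); evaluating from 0 to 1: ∫_{0}^{1} (4*s) cos(7*pi*s) ds = (-4/(49*pi**2)) - (4/(49*pi**2)) = -8/(49*pi**2).
Hence a_7 = 2·(-8/(49*pi**2)) = -16/(49*pi**2).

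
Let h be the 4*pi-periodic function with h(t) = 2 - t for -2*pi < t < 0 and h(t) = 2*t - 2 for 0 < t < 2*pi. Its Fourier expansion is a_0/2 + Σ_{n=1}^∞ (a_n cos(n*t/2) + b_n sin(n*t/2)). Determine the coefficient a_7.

a_7 = (1/(2*pi)) ∫_{-2*pi}^{2*pi} h(t) cos(7*t/2) dt.
Split the integral at the breakpoints.
Integrating by parts (boundary term plus one more integral), an antiderivative of (2 - t) cos(7*t/2) is -2*t*sin(7*t/2)/7 + 4*sin(7*t/2)/7 - 4*cos(7*t/2)/49; evaluating from -2*pi to 0: ∫_{-2*pi}^{0} (2 - t) cos(7*t/2) dt = (-4/49) - (4/49) = -8/49.
Integrating by parts (boundary term plus one more integral), an antiderivative of (2*t - 2) cos(7*t/2) is 4*t*sin(7*t/2)/7 - 4*sin(7*t/2)/7 + 8*cos(7*t/2)/49; evaluating from 0 to 2*pi: ∫_{0}^{2*pi} (2*t - 2) cos(7*t/2) dt = (-8/49) - (8/49) = -16/49.
Summing the pieces and multiplying by (1/(2*pi)) gives a_7 = -12/(49*pi).

-12/(49*pi)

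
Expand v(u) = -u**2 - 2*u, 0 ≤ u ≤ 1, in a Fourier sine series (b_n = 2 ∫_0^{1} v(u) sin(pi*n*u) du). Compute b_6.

b_6 = 2 ∫_0^{1} (-u**2 - 2*u) sin(6*pi*u) du.
Integrating by parts twice (tabular method), an antiderivative of (-u**2 - 2*u) sin(6*pi*u) is u**2*cos(6*pi*u)/(6*pi) - u*sin(6*pi*u)/(18*pi**2) + u*cos(6*pi*u)/(3*pi) - sin(6*pi*u)/(18*pi**2) - cos(6*pi*u)/(108*pi**3); evaluating from 0 to 1: ∫_{0}^{1} (-u**2 - 2*u) sin(6*pi*u) du = ((-1 + 54*pi**2)/(108*pi**3)) - (-1/(108*pi**3)) = 1/(2*pi).
Hence b_6 = 2·(1/(2*pi)) = 1/pi.

1/pi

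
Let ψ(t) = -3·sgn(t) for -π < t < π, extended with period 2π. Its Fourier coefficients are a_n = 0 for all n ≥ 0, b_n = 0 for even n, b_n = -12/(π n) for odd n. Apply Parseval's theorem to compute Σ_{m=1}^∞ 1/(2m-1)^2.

pi**2/8

Parseval: Σ b_n^2 = (1/π) ∫_{-π}^{π} ψ(t)^2 dt = 18.
Only odd n contribute, with b_n^2 = 144/(π^2 n^2), so Σ_{m≥1} 1/(2m-1)^2 = π^2·(18)/144 = pi**2/8.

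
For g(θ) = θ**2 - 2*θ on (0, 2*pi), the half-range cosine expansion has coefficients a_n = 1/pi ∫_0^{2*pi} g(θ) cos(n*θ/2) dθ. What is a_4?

a_4 = 1/pi ∫_0^{2*pi} (θ**2 - 2*θ) cos(2*θ) dθ.
Integrating by parts twice (tabular method), an antiderivative of (θ**2 - 2*θ) cos(2*θ) is θ**2*sin(2*θ)/2 - θ*sin(2*θ) + θ*cos(2*θ)/2 - sin(2*θ)/4 - cos(2*θ)/2; evaluating from 0 to 2*pi: ∫_{0}^{2*pi} (θ**2 - 2*θ) cos(2*θ) dθ = (-1/2 + pi) - (-1/2) = pi.
Hence a_4 = (1/pi)·(pi) = 1.

1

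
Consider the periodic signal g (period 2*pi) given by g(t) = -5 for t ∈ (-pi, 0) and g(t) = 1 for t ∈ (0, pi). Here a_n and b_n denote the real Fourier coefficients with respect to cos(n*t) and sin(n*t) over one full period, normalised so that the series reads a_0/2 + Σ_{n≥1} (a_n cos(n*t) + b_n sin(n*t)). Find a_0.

-4

a_0 = 1/pi ∫_{-pi}^{pi} g(t) dt = 1/pi · (-4*pi) = -4.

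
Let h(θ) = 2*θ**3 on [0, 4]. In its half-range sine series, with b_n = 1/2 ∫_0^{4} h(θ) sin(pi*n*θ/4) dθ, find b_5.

256*(-6 + 25*pi**2)/(125*pi**3)

b_5 = 1/2 ∫_0^{4} (2*θ**3) sin(5*pi*θ/4) dθ.
Integrating by parts three times (tabular method), an antiderivative of (2*θ**3) sin(5*pi*θ/4) is -8*θ**3*cos(5*pi*θ/4)/(5*pi) + 96*θ**2*sin(5*pi*θ/4)/(25*pi**2) + 768*θ*cos(5*pi*θ/4)/(125*pi**3) - 3072*sin(5*pi*θ/4)/(625*pi**4); evaluating from 0 to 4: ∫_{0}^{4} (2*θ**3) sin(5*pi*θ/4) dθ = (512*(-6 + 25*pi**2)/(125*pi**3)) - (0) = 512*(-6 + 25*pi**2)/(125*pi**3).
Hence b_5 = (1/2)·(512*(-6 + 25*pi**2)/(125*pi**3)) = 256*(-6 + 25*pi**2)/(125*pi**3).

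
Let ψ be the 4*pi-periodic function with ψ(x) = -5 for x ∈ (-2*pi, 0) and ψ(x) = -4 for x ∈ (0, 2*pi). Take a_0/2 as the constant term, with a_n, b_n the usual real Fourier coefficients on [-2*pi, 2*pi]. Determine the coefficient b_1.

2/pi

b_1 = (1/(2*pi)) ∫_{-2*pi}^{2*pi} ψ(x) sin(x/2) dx.
Split the integral at the breakpoints.
Directly, an antiderivative of (-5) sin(x/2) is 10*cos(x/2); evaluating from -2*pi to 0: ∫_{-2*pi}^{0} (-5) sin(x/2) dx = (10) - (-10) = 20.
Directly, an antiderivative of (-4) sin(x/2) is 8*cos(x/2); evaluating from 0 to 2*pi: ∫_{0}^{2*pi} (-4) sin(x/2) dx = (-8) - (8) = -16.
Summing the pieces and multiplying by (1/(2*pi)) gives b_1 = 2/pi.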